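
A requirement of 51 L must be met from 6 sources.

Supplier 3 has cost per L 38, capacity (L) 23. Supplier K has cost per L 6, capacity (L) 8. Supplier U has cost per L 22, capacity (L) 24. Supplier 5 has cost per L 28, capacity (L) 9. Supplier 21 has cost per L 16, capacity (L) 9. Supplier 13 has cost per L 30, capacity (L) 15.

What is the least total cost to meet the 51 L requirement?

Use sources in increasing cost order.
Supplier K at 6: take all 8 L → 43 still needed.
Supplier 21 at 16: take all 9 L → 34 still needed.
Supplier U at 22: take all 24 L → 10 still needed.
Supplier 5 (28): use full 9 → 1 L to go.
Supplier 13 at 30: take 1 of its 15 → requirement met.
Supplier 3: unused.
Cost = 8×6 + 9×16 + 24×22 + 9×28 + 1×30 = 1002.

1002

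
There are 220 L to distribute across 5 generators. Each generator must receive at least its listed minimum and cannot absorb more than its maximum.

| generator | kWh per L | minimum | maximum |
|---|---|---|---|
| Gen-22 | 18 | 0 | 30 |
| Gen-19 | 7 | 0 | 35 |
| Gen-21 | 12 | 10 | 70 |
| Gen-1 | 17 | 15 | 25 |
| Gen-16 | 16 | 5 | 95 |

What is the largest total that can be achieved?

Meeting every minimum uses 0+0+10+15+5 = 30 L, leaving 190.
Highest kWh per L first: Gen-22 18 > Gen-1 17 > Gen-16 16 > Gen-21 12 > Gen-19 7.
Give Gen-22 30 more to hit its cap of 30 ; 160 left.
Gen-1 takes 10 more to reach its cap of 25 ; 150 left.
Gen-16 takes 90 more to reach its cap of 95 ; 60 left.
Give Gen-21 60 more to hit its cap of 70 ; 0 left.
Total = 18×30 + 12×70 + 17×25 + 16×95 = 3325.

3325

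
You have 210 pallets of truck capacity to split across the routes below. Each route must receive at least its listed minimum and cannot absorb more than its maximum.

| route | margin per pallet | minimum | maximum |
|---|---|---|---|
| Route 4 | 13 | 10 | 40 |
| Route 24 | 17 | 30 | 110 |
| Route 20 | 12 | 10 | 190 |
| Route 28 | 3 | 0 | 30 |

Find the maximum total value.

Meeting every minimum uses 10+30+10+0 = 50 pallets, leaving 160.
Rank by margin per pallet: Route 24 17 > Route 4 13 > Route 20 12 > Route 28 3.
Route 24: +80 to 110 (cap) — 80 left.
Route 4: +30 to 40 (cap) — 50 left.
Only 50 left; Route 20 takes them to reach 60.
Total = 13×40 + 17×110 + 12×60 = 3110.

3110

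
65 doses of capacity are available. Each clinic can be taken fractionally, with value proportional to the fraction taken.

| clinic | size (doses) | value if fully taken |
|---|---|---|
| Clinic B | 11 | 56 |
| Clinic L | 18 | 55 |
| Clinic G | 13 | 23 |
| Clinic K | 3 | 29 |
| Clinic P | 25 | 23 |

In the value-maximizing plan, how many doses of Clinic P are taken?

Best value per unit of size first: Clinic K 29/3≈9.67, Clinic B 56/11≈5.09, Clinic L 55/18≈3.06, Clinic G 23/13≈1.77, Clinic P 23/25≈0.92.
All 3 doses of Clinic K fit (value 29) — 62 remain.
Clinic B: take in full, 11 doses for value 56 — 51 left.
All 18 doses of Clinic L fit (value 55) — 33 remain.
Clinic G: take in full, 13 doses for value 23 — 20 left.
Fill the last 20 doses with part of Clinic P: 20/25 of it earns 18.4.

20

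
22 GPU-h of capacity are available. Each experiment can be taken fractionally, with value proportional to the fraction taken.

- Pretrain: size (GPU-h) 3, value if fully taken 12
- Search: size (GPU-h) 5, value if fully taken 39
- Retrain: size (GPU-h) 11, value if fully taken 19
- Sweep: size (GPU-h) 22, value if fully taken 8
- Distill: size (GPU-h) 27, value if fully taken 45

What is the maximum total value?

75

Sort by value density: Search 39/5≈7.8, Pretrain 12/3≈4, Retrain 19/11≈1.73, Distill 45/27≈1.67, Sweep 8/22≈0.364.
Take all of Search (5 GPU-h, value 39) — 17 GPU-h left.
All 3 GPU-h of Pretrain fit (value 12) — 14 remain.
Retrain: take in full, 11 GPU-h for value 19 — 3 left.
Fill the last 3 GPU-h with part of Distill: 3/27 of it earns 5.
Total value = 75.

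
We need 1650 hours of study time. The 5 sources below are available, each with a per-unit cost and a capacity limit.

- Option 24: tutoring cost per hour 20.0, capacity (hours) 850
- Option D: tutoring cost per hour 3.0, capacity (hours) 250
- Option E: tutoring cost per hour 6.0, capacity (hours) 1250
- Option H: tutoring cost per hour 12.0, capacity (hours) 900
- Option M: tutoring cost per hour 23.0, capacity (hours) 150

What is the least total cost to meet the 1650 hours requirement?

Fill from the cheapest source first.
Take 250 from Option D at 3.0 → need 1400 more.
Take 1250 from Option E at 6.0 → need 150 more.
Option H (12.0): take the remaining 150 → done.
Option 24, Option M: unused.
Cost = 250×3.0 + 1250×6.0 + 150×12.0 = 10050.

10050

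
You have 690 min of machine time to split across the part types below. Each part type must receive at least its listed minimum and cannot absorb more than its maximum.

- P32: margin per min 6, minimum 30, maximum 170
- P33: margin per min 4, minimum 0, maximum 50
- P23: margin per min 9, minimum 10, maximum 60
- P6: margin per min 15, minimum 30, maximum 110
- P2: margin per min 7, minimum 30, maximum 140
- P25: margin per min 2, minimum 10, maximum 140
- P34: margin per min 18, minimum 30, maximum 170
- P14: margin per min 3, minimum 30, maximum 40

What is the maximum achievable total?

Meeting every minimum uses 30+0+10+30+30+10+30+30 = 170 min, leaving 520.
Rank by margin per min: P34 18 > P6 15 > P23 9 > P2 7 > P32 6 > P33 4 > P14 3 > P25 2.
Give P34 140 more to hit its cap of 170 → 380 left.
P6: +80 to 110 (cap) → 300 left.
P23: +50 to 60 (cap) → 250 left.
P2: +110 to 140 (cap) → 140 left.
P32: +140 to 170 (cap) → 0 left.
Total = 6×170 + 9×60 + 15×110 + 7×140 + 2×10 + 18×170 + 3×30 = 7360.

7360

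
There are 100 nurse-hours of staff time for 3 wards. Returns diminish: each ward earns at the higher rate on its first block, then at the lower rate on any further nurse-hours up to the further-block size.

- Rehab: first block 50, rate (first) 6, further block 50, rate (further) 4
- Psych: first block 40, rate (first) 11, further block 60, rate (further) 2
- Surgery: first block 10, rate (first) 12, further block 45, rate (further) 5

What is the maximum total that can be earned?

860

Rank every tier by rate: Surgery/first 12 > Psych/first 11 > Rehab/first 6 > Surgery/second 5 > Rehab/second 4 > Psych/second 2.
Fill Surgery first block (10 at 12) ; 90 left.
Psych/first (11): +40 ; 50 left.
Fill Rehab first block (50 at 6) ; 0 left.
Total = 12×10 + 11×40 + 6×50 = 860.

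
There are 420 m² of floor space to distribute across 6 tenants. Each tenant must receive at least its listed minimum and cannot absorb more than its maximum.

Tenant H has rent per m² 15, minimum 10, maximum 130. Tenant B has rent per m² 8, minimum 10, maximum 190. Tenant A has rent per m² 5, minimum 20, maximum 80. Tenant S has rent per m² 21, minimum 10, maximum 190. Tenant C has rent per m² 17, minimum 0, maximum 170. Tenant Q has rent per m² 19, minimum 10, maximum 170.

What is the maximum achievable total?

7890

Meeting every minimum uses 10+10+20+10+0+10 = 60 m², leaving 360.
Order the tenants by rent per m²: Tenant S 21 > Tenant Q 19 > Tenant C 17 > Tenant H 15 > Tenant B 8 > Tenant A 5.
Tenant S: +180 to 190 (cap) — 180 left.
Give Tenant Q 160 more to hit its cap of 170 — 20 left.
Only 20 left; Tenant C takes them to reach 20.
Total = 15×10 + 8×10 + 5×20 + 21×190 + 17×20 + 19×170 = 7890.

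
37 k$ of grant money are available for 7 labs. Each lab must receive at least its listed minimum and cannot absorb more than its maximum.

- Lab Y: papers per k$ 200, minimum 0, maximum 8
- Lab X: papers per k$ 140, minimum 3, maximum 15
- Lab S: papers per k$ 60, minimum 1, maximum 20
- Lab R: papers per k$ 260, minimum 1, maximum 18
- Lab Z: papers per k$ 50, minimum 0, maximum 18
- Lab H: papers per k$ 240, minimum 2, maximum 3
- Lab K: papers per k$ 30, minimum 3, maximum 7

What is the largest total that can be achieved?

7710

Meeting every minimum uses 0+3+1+1+0+2+3 = 10 k$, leaving 27.
Rank by papers per k$: Lab R 260 > Lab H 240 > Lab Y 200 > Lab X 140 > Lab S 60 > Lab Z 50 > Lab K 30.
Lab R takes 17 more to reach its cap of 18 — 10 left.
Lab H: +1 to 3 (cap) — 9 left.
Lab Y takes 8 more to reach its cap of 8 — 1 left.
Only 1 left; Lab X takes them to reach 4.
Total = 200×8 + 140×4 + 60×1 + 260×18 + 240×3 + 30×3 = 7710.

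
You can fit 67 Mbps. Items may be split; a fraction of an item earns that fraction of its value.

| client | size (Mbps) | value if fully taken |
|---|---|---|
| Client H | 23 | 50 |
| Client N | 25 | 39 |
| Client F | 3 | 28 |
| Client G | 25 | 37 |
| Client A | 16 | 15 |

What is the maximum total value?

140.68

Rank by value-to-size ratio: Client F 28/3≈9.33, Client H 50/23≈2.17, Client N 39/25≈1.56, Client G 37/25≈1.48, Client A 15/16≈0.938.
All 3 Mbps of Client F fit (value 28) ; 64 remain.
Take all of Client H (23 Mbps, value 50) ; 41 Mbps left.
Take all of Client N (25 Mbps, value 39) ; 16 Mbps left.
16 Mbps left: a 16/25 share of Client G gives 37×16/25 = 23.68.
Total value = 140.68.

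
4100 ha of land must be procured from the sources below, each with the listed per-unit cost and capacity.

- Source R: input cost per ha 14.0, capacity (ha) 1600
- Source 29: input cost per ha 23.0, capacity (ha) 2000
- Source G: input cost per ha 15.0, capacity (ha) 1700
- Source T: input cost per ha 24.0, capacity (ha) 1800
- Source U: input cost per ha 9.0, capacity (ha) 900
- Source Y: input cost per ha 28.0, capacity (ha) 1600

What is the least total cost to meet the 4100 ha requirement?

54500

Use sources in increasing cost order.
Source U (9.0): use full 900 → 3200 ha to go.
Source R (14.0): use full 1600 → 1600 ha to go.
Source G (15.0): take the remaining 1600 → done.
Source 29, Source T, Source Y: unused.
Cost = 900×9.0 + 1600×14.0 + 1600×15.0 = 54500.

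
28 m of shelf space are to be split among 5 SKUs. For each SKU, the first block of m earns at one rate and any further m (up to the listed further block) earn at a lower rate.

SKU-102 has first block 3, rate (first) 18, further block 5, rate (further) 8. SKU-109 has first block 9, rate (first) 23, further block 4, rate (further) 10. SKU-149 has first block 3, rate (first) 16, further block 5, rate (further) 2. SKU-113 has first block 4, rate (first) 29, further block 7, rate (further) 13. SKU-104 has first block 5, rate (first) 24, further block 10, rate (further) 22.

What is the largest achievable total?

663

Order all 10 blocks by rate: SKU-113/first 29 > SKU-104/first 24 > SKU-109/first 23 > SKU-104/second 22 > SKU-102/first 18 > SKU-149/first 16 > SKU-113/second 13 > SKU-109/second 10 > SKU-102/second 8 > SKU-149/second 2.
SKU-113/first (29): +4 → 24 left.
Fill SKU-104 first block (5 at 24) → 19 left.
SKU-109 first at 23: fill all 9 → 10 left.
SKU-104/second (22): +10 → 0 left.
Total = 29×4 + 24×5 + 23×9 + 22×10 = 663.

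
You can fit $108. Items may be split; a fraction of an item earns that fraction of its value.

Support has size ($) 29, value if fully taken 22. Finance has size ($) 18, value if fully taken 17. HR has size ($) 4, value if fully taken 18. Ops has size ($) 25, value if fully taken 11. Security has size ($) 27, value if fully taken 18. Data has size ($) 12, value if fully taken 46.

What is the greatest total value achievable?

Rank by value-to-size ratio: HR 18/4≈4.5, Data 46/12≈3.83, Finance 17/18≈0.944, Support 22/29≈0.759, Security 18/27≈0.667, Ops 11/25≈0.44.
Take all of HR (4 $, value 18) ; 104 $ left.
Data: take in full, 12 $ for value 46 ; 92 left.
All 18 $ of Finance fit (value 17) ; 74 remain.
Take all of Support (29 $, value 22) ; 45 $ left.
Security: take in full, 27 $ for value 18 ; 18 left.
Only 18 $ remain; take 18/25 of Ops for value 11×18/25 = 7.92.
Total value = 128.92.

128.92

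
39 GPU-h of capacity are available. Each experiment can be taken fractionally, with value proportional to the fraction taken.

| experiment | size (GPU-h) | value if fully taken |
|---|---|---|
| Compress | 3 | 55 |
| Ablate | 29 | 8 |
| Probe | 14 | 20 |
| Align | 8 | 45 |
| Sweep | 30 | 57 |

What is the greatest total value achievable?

Rank by value-to-size ratio: Compress 55/3≈18.3, Align 45/8≈5.62, Sweep 57/30≈1.9, Probe 20/14≈1.43, Ablate 8/29≈0.276.
Take all of Compress (3 GPU-h, value 55) — 36 GPU-h left.
All 8 GPU-h of Align fit (value 45) — 28 remain.
Only 28 GPU-h remain; take 28/30 of Sweep for value 57×28/30 = 53.2.
Total value = 153.2.

153.2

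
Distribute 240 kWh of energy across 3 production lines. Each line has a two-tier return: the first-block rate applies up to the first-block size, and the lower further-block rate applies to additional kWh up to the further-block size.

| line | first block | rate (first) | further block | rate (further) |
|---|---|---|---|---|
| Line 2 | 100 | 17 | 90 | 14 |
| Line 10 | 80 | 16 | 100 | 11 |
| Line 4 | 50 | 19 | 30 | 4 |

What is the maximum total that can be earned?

4070

Rank every tier by rate: Line 4/T1 19 > Line 2/T1 17 > Line 10/T1 16 > Line 2/T2 14 > Line 10/T2 11 > Line 4/T2 4.
Line 4/T1 (19): +50 — 190 left.
Line 2/T1 (17): +100 — 90 left.
Line 10/T1 (16): +80 — 10 left.
Line 2 T2 at 14: only 10 left, fill 10.
Total = 19×50 + 17×100 + 16×80 + 14×10 = 4070.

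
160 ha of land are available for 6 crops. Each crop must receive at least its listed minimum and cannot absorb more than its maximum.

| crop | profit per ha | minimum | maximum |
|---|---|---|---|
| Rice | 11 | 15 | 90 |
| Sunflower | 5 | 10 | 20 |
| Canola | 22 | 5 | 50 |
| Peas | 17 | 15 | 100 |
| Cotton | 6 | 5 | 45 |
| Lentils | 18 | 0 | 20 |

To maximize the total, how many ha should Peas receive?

Meeting every minimum uses 15+10+5+15+5+0 = 50 ha, leaving 110.
Order the crops by profit per ha: Canola 22 > Lentils 18 > Peas 17 > Rice 11 > Cotton 6 > Sunflower 5.
Give Canola 45 more to hit its cap of 50 → 65 left.
Lentils takes 20 more to reach its cap of 20 → 45 left.
Peas: +45 (room for 85) → 60. Pool exhausted.

60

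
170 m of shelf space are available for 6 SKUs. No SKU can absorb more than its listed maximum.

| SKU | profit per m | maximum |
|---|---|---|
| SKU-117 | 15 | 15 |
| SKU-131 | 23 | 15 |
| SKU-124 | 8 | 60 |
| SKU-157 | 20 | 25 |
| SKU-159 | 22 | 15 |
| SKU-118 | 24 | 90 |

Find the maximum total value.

Highest profit per m first: SKU-118 24 > SKU-131 23 > SKU-159 22 > SKU-157 20 > SKU-117 15 > SKU-124 8.
SKU-118: +90 to 90 (cap) → 80 left.
SKU-131: +15 to 15 (cap) → 65 left.
Give SKU-159 15 to hit its cap of 15 → 50 left.
SKU-157 takes 25 to reach its cap of 25 → 25 left.
SKU-117: +15 to 15 (cap) → 10 left.
SKU-124 has room for 60 but only 10 remain, so it gets 10.
Total = 15×15 + 23×15 + 8×10 + 20×25 + 22×15 + 24×90 = 3640.

3640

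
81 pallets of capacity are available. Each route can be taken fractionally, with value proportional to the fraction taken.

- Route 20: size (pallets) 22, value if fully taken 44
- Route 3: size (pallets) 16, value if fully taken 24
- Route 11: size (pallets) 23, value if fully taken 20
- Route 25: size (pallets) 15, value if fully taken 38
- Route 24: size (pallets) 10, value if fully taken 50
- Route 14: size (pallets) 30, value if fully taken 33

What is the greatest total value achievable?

Rank by value-to-size ratio: Route 24 50/10≈5, Route 25 38/15≈2.53, Route 20 44/22≈2, Route 3 24/16≈1.5, Route 14 33/30≈1.1, Route 11 20/23≈0.87.
Take all of Route 24 (10 pallets, value 50) — 71 pallets left.
All 15 pallets of Route 25 fit (value 38) — 56 remain.
All 22 pallets of Route 20 fit (value 44) — 34 remain.
Route 3: take in full, 16 pallets for value 24 — 18 left.
Only 18 pallets remain; take 18/30 of Route 14 for value 33×18/30 = 19.8.
Total value = 175.8.

175.8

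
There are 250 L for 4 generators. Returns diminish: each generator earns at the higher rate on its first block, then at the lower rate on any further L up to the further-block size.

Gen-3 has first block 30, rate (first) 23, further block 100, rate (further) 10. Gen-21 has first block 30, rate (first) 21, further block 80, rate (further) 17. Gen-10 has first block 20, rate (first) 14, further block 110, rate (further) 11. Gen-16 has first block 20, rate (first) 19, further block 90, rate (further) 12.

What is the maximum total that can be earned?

4180

Rank every tier by rate: Gen-3/T1 23 > Gen-21/T1 21 > Gen-16/T1 19 > Gen-21/T2 17 > Gen-10/T1 14 > Gen-16/T2 12 > Gen-10/T2 11 > Gen-3/T2 10.
Fill Gen-3 T1 block (30 at 23) → 220 left.
Gen-21/T1 (21): +30 → 190 left.
Fill Gen-16 T1 block (20 at 19) → 170 left.
Gen-21/T2 (17): +80 → 90 left.
Fill Gen-10 T1 block (20 at 14) → 70 left.
70 remain; put them into Gen-16 T2 at 12.
Total = 23×30 + 21×30 + 19×20 + 17×80 + 14×20 + 12×70 = 4180.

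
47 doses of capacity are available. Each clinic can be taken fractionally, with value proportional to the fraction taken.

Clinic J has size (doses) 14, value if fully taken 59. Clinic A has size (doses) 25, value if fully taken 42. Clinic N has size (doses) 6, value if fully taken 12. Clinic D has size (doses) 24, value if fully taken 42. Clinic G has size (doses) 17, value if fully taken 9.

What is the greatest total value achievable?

118.04

Best value per unit of size first: Clinic J 59/14≈4.21, Clinic N 12/6≈2, Clinic D 42/24≈1.75, Clinic A 42/25≈1.68, Clinic G 9/17≈0.529.
All 14 doses of Clinic J fit (value 59) → 33 remain.
All 6 doses of Clinic N fit (value 12) → 27 remain.
All 24 doses of Clinic D fit (value 42) → 3 remain.
3 doses left: a 3/25 share of Clinic A gives 42×3/25 = 5.04.
Total value = 118.04.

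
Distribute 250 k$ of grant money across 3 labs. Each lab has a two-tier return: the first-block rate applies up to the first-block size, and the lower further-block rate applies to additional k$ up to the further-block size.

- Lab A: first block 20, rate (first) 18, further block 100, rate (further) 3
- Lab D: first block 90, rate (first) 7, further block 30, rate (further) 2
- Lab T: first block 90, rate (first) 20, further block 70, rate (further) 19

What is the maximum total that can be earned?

Order all 6 blocks by rate: Lab T/T1 20 > Lab T/T2 19 > Lab A/T1 18 > Lab D/T1 7 > Lab A/T2 3 > Lab D/T2 2.
Lab T T1 at 20: fill all 90 ; 160 left.
Lab T T2 at 19: fill all 70 ; 90 left.
Lab A/T1 (18): +20 ; 70 left.
70 remain; put them into Lab D T1 at 7.
Total = 20×90 + 19×70 + 18×20 + 7×70 = 3980.

3980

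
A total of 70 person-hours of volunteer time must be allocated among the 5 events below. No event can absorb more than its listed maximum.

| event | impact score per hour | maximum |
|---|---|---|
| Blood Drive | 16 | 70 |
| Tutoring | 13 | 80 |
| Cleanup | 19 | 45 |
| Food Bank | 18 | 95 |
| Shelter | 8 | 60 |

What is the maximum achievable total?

1305

Highest impact score per hour first: Cleanup 19 > Food Bank 18 > Blood Drive 16 > Tutoring 13 > Shelter 8.
Cleanup takes 45 to reach its cap of 45 ; 25 left.
Food Bank: +25 (room for 95) → 25. Pool exhausted.
Total = 19×45 + 18×25 = 1305.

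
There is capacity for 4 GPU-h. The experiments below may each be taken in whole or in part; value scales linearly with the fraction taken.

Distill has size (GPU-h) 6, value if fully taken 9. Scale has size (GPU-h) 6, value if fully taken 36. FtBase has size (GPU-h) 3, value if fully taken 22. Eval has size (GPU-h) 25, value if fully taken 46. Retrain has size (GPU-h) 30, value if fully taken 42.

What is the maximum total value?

Sort by value density: FtBase 22/3≈7.33, Scale 36/6≈6, Eval 46/25≈1.84, Distill 9/6≈1.5, Retrain 42/30≈1.4.
FtBase: take in full, 3 GPU-h for value 22 ; 1 left.
1 GPU-h left: a 1/6 share of Scale gives 36×1/6 = 6.
Total value = 28.

28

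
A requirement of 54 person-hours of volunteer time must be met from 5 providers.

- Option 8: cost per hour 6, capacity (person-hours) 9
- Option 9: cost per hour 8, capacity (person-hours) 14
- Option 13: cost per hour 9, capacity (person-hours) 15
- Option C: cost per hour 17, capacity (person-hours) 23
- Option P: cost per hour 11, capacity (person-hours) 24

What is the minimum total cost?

Use providers in increasing cost order.
Option 8 at 6: take all 9 person-hours → 45 still needed.
Option 9 (8): use full 14 → 31 person-hours to go.
Option 13 at 9: take all 15 person-hours → 16 still needed.
Option P (11): take the remaining 16 → done.
Option C: unused.
Cost = 9×6 + 14×8 + 15×9 + 16×11 = 477.

477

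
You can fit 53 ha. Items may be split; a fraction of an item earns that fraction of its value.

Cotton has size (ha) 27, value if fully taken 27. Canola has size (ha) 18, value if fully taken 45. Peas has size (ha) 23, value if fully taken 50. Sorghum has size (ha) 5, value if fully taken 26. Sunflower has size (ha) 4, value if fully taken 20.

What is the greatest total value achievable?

Sort by value density: Sorghum 26/5≈5.2, Sunflower 20/4≈5, Canola 45/18≈2.5, Peas 50/23≈2.17, Cotton 27/27≈1.
All 5 ha of Sorghum fit (value 26) → 48 remain.
Take all of Sunflower (4 ha, value 20) → 44 ha left.
Canola: take in full, 18 ha for value 45 → 26 left.
All 23 ha of Peas fit (value 50) → 3 remain.
3 ha left: a 3/27 share of Cotton gives 27×3/27 = 3.
Total value = 144.

144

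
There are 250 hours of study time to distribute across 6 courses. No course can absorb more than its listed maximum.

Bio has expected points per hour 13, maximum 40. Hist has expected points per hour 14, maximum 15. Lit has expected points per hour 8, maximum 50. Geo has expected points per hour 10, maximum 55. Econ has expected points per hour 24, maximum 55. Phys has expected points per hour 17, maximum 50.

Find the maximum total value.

Highest expected points per hour first: Econ 24 > Phys 17 > Hist 14 > Bio 13 > Geo 10 > Lit 8.
Econ: +55 to 55 (cap) → 195 left.
Phys: +50 to 50 (cap) → 145 left.
Hist takes 15 to reach its cap of 15 → 130 left.
Bio takes 40 to reach its cap of 40 → 90 left.
Geo: +55 to 55 (cap) → 35 left.
Only 35 left; Lit takes them to reach 35.
Total = 13×40 + 14×15 + 8×35 + 10×55 + 24×55 + 17×50 = 3730.

3730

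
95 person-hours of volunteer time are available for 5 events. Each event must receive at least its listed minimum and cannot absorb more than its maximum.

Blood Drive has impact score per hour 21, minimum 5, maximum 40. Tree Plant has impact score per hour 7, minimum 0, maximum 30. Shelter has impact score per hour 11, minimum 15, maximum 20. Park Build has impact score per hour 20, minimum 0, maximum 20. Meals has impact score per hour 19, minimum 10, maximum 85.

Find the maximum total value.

Meeting every minimum uses 5+0+15+0+10 = 30 person-hours, leaving 65.
Highest impact score per hour first: Blood Drive 21 > Park Build 20 > Meals 19 > Shelter 11 > Tree Plant 7.
Blood Drive: +35 to 40 (cap) ; 30 left.
Give Park Build 20 more to hit its cap of 20 ; 10 left.
Meals has room for 75 more but only 10 remain, so it gets 20.
Total = 21×40 + 11×15 + 20×20 + 19×20 = 1785.

1785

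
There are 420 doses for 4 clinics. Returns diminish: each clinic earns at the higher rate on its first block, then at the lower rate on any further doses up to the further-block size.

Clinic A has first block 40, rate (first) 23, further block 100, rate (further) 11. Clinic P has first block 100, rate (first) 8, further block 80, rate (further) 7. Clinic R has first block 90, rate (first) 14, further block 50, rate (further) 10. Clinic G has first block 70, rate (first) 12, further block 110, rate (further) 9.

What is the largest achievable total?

Treat each block as its own option and order by rate: Clinic A/tier1 23 > Clinic R/tier1 14 > Clinic G/tier1 12 > Clinic A/tier2 11 > Clinic R/tier2 10 > Clinic G/tier2 9 > Clinic P/tier1 8 > Clinic P/tier2 7.
Fill Clinic A tier1 block (40 at 23) — 380 left.
Clinic R/tier1 (14): +90 — 290 left.
Clinic G tier1 at 12: fill all 70 — 220 left.
Clinic A/tier2 (11): +100 — 120 left.
Fill Clinic R tier2 block (50 at 10) — 70 left.
70 remain; put them into Clinic G tier2 at 9.
Total = 23×40 + 14×90 + 12×70 + 11×100 + 10×50 + 9×70 = 5250.

5250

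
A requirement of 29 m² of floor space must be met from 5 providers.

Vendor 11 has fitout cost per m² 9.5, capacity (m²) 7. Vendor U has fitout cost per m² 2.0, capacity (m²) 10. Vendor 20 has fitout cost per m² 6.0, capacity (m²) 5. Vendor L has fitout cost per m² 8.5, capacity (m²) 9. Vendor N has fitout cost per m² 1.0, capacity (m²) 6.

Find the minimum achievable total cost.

124

Cheapest first:
Take 6 from Vendor N at 1.0 → need 23 more.
Vendor U at 2.0: take all 10 m² → 13 still needed.
Vendor 20 (6.0): use full 5 → 8 m² to go.
Vendor L (8.5): take the remaining 8 → done.
Vendor 11: unused.
Cost = 6×1.0 + 10×2.0 + 5×6.0 + 8×8.5 = 124.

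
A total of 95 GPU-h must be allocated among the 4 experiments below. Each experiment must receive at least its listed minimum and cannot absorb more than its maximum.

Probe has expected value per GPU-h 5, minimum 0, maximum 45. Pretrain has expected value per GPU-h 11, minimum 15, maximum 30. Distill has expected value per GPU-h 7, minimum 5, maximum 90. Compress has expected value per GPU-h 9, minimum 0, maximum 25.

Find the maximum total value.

Meeting every minimum uses 0+15+5+0 = 20 GPU-h, leaving 75.
Rank by expected value per GPU-h: Pretrain 11 > Compress 9 > Distill 7 > Probe 5.
Pretrain takes 15 more to reach its cap of 30 ; 60 left.
Compress takes 25 more to reach its cap of 25 ; 35 left.
Distill: +35 (room for 85) → 40. Pool exhausted.
Total = 11×30 + 7×40 + 9×25 = 835.

835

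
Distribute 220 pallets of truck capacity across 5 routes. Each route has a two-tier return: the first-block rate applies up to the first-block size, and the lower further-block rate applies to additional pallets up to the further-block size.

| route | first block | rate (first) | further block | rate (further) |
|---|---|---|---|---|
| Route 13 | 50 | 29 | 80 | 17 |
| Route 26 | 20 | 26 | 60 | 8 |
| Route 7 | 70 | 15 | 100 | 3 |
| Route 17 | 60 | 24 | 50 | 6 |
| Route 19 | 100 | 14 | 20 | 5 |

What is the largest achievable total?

Rank every tier by rate: Route 13/first 29 > Route 26/first 26 > Route 17/first 24 > Route 13/second 17 > Route 7/first 15 > Route 19/first 14 > Route 26/second 8 > Route 17/second 6 > Route 19/second 5 > Route 7/second 3.
Fill Route 13 first block (50 at 29) → 170 left.
Fill Route 26 first block (20 at 26) → 150 left.
Fill Route 17 first block (60 at 24) → 90 left.
Fill Route 13 second block (80 at 17) → 10 left.
Route 7 first at 15: only 10 left, fill 10.
Total = 29×50 + 26×20 + 24×60 + 17×80 + 15×10 = 4920.

4920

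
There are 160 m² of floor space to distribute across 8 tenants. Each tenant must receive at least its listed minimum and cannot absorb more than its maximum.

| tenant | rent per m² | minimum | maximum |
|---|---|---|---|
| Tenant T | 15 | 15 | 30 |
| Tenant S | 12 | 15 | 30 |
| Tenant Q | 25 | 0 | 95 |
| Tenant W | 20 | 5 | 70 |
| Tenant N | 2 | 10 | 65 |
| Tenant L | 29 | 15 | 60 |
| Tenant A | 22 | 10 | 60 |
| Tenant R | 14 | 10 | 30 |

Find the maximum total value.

3500

Meeting every minimum uses 15+15+0+5+10+15+10+10 = 80 m², leaving 80.
Rank by rent per m²: Tenant L 29 > Tenant Q 25 > Tenant A 22 > Tenant W 20 > Tenant T 15 > Tenant R 14 > Tenant S 12 > Tenant N 2.
Tenant L takes 45 more to reach its cap of 60 — 35 left.
Only 35 left; Tenant Q takes them to reach 35.
Total = 15×15 + 12×15 + 25×35 + 20×5 + 2×10 + 29×60 + 22×10 + 14×10 = 3500.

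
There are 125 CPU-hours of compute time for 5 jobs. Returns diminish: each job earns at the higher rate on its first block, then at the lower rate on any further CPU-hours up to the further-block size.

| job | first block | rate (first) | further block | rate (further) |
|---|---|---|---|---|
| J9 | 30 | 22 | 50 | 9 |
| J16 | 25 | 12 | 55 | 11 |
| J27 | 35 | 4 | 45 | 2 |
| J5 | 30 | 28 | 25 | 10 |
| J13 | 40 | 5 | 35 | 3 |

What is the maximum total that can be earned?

Order all 10 blocks by rate: J5/T1 28 > J9/T1 22 > J16/T1 12 > J16/T2 11 > J5/T2 10 > J9/T2 9 > J13/T1 5 > J27/T1 4 > J13/T2 3 > J27/T2 2.
J5/T1 (28): +30 ; 95 left.
J9/T1 (22): +30 ; 65 left.
J16 T1 at 12: fill all 25 ; 40 left.
J16 T2 at 11: only 40 left, fill 40.
Total = 28×30 + 22×30 + 12×25 + 11×40 = 2240.

2240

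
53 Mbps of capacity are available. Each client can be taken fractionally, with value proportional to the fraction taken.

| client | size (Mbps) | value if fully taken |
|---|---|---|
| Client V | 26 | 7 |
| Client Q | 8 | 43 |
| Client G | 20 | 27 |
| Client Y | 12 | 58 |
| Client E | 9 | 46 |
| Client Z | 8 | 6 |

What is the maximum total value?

Sort by value density: Client Q 43/8≈5.38, Client E 46/9≈5.11, Client Y 58/12≈4.83, Client G 27/20≈1.35, Client Z 6/8≈0.75, Client V 7/26≈0.269.
All 8 Mbps of Client Q fit (value 43) — 45 remain.
All 9 Mbps of Client E fit (value 46) — 36 remain.
All 12 Mbps of Client Y fit (value 58) — 24 remain.
All 20 Mbps of Client G fit (value 27) — 4 remain.
Only 4 Mbps remain; take 4/8 of Client Z for value 6×4/8 = 3.
Total value = 177.

177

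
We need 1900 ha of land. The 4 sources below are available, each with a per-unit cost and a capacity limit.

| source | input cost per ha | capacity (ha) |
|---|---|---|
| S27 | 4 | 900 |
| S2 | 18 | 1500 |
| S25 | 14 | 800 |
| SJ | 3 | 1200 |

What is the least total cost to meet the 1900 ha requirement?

6400

Use sources in increasing cost order.
SJ (3): use full 1200 → 700 ha to go.
S27 (4): take the remaining 700 → done.
S25, S2: unused.
Cost = 1200×3 + 700×4 = 6400.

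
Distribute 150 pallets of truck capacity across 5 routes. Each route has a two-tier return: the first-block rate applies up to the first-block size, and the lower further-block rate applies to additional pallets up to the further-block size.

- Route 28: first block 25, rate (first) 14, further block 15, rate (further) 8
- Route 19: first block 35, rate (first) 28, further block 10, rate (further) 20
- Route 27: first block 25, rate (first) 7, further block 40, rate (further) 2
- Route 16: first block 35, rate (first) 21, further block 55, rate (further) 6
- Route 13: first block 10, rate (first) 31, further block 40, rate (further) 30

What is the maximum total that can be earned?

Order all 10 blocks by rate: Route 13/tier1 31 > Route 13/tier2 30 > Route 19/tier1 28 > Route 16/tier1 21 > Route 19/tier2 20 > Route 28/tier1 14 > Route 28/tier2 8 > Route 27/tier1 7 > Route 16/tier2 6 > Route 27/tier2 2.
Fill Route 13 tier1 block (10 at 31) ; 140 left.
Fill Route 13 tier2 block (40 at 30) ; 100 left.
Fill Route 19 tier1 block (35 at 28) ; 65 left.
Fill Route 16 tier1 block (35 at 21) ; 30 left.
Route 19 tier2 at 20: fill all 10 ; 20 left.
Route 28/tier1: +20 of 25 at 14; pool empty.
Total = 31×10 + 30×40 + 28×35 + 21×35 + 20×10 + 14×20 = 3705.

3705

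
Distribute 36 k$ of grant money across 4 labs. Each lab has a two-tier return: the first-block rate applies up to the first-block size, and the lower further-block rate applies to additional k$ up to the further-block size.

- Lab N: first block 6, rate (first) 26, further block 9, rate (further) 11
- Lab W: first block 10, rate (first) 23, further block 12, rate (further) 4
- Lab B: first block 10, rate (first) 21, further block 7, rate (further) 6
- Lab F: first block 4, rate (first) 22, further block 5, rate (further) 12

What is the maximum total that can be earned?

755

Treat each block as its own option and order by rate: Lab N/first 26 > Lab W/first 23 > Lab F/first 22 > Lab B/first 21 > Lab F/second 12 > Lab N/second 11 > Lab B/second 6 > Lab W/second 4.
Lab N/first (26): +6 — 30 left.
Lab W first at 23: fill all 10 — 20 left.
Lab F first at 22: fill all 4 — 16 left.
Fill Lab B first block (10 at 21) — 6 left.
Fill Lab F second block (5 at 12) — 1 left.
Lab N second at 11: only 1 left, fill 1.
Total = 26×6 + 23×10 + 22×4 + 21×10 + 12×5 + 11×1 = 755.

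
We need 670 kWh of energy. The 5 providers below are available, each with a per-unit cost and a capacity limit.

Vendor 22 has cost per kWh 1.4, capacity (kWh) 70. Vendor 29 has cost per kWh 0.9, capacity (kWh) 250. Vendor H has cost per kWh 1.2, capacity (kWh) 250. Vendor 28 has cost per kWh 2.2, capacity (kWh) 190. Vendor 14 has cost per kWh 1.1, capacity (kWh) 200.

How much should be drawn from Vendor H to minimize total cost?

220

Use providers in increasing cost order.
Vendor 29 at 0.9: take all 250 kWh ; 420 still needed.
Take 200 from Vendor 14 at 1.1 ; need 220 more.
Vendor H at 1.2: take 220 of its 250 ; requirement met.
Vendor 22, Vendor 28: unused.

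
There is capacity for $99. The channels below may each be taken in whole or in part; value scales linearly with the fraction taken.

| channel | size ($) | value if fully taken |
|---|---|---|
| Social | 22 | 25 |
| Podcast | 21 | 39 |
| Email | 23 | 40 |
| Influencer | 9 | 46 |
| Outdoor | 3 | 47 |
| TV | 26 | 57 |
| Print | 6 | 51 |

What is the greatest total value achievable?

Best value per unit of size first: Outdoor 47/3≈15.7, Print 51/6≈8.5, Influencer 46/9≈5.11, TV 57/26≈2.19, Podcast 39/21≈1.86, Email 40/23≈1.74, Social 25/22≈1.14.
All 3 $ of Outdoor fit (value 47) ; 96 remain.
Take all of Print (6 $, value 51) ; 90 $ left.
All 9 $ of Influencer fit (value 46) ; 81 remain.
All 26 $ of TV fit (value 57) ; 55 remain.
Take all of Podcast (21 $, value 39) ; 34 $ left.
Take all of Email (23 $, value 40) ; 11 $ left.
11 $ left: a 11/22 share of Social gives 25×11/22 = 12.5.
Total value = 292.5.

292.5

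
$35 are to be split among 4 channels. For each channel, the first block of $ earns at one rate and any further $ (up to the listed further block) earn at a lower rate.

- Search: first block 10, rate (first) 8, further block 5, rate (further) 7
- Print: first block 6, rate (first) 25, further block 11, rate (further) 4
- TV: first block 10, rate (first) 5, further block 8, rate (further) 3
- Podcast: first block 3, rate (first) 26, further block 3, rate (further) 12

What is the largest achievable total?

Treat each block as its own option and order by rate: Podcast/tier1 26 > Print/tier1 25 > Podcast/tier2 12 > Search/tier1 8 > Search/tier2 7 > TV/tier1 5 > Print/tier2 4 > TV/tier2 3.
Podcast/tier1 (26): +3 — 32 left.
Fill Print tier1 block (6 at 25) — 26 left.
Podcast tier2 at 12: fill all 3 — 23 left.
Search/tier1 (8): +10 — 13 left.
Fill Search tier2 block (5 at 7) — 8 left.
TV tier1 at 5: only 8 left, fill 8.
Total = 26×3 + 25×6 + 12×3 + 8×10 + 7×5 + 5×8 = 419.

419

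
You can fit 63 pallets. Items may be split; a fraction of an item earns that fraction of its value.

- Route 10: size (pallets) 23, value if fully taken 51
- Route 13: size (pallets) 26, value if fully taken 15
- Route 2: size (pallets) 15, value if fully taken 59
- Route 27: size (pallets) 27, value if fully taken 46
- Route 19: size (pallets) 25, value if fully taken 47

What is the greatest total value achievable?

157

Rank by value-to-size ratio: Route 2 59/15≈3.93, Route 10 51/23≈2.22, Route 19 47/25≈1.88, Route 27 46/27≈1.7, Route 13 15/26≈0.577.
All 15 pallets of Route 2 fit (value 59) — 48 remain.
All 23 pallets of Route 10 fit (value 51) — 25 remain.
All 25 pallets of Route 19 fit (value 47) — 0 remain.
Total value = 157.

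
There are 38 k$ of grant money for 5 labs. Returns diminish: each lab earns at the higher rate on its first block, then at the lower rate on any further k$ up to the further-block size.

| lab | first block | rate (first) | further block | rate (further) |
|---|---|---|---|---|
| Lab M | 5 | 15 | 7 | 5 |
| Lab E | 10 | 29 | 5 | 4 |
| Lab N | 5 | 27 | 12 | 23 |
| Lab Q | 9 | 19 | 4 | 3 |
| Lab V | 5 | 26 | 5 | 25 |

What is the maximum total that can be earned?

975

Rank every tier by rate: Lab E/first 29 > Lab N/first 27 > Lab V/first 26 > Lab V/second 25 > Lab N/second 23 > Lab Q/first 19 > Lab M/first 15 > Lab M/second 5 > Lab E/second 4 > Lab Q/second 3.
Lab E/first (29): +10 → 28 left.
Fill Lab N first block (5 at 27) → 23 left.
Lab V first at 26: fill all 5 → 18 left.
Lab V second at 25: fill all 5 → 13 left.
Lab N second at 23: fill all 12 → 1 left.
Lab Q first at 19: only 1 left, fill 1.
Total = 29×10 + 27×5 + 26×5 + 25×5 + 23×12 + 19×1 = 975.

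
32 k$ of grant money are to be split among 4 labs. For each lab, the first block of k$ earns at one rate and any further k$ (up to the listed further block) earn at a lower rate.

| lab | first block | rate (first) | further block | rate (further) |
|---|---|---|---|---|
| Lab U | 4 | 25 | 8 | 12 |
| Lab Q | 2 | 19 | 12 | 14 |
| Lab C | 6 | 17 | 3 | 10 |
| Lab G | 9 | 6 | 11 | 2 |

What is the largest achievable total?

504

Treat each block as its own option and order by rate: Lab U/tier1 25 > Lab Q/tier1 19 > Lab C/tier1 17 > Lab Q/tier2 14 > Lab U/tier2 12 > Lab C/tier2 10 > Lab G/tier1 6 > Lab G/tier2 2.
Lab U/tier1 (25): +4 ; 28 left.
Lab Q tier1 at 19: fill all 2 ; 26 left.
Fill Lab C tier1 block (6 at 17) ; 20 left.
Fill Lab Q tier2 block (12 at 14) ; 8 left.
Lab U/tier2 (12): +8 ; 0 left.
Total = 25×4 + 19×2 + 17×6 + 14×12 + 12×8 = 504.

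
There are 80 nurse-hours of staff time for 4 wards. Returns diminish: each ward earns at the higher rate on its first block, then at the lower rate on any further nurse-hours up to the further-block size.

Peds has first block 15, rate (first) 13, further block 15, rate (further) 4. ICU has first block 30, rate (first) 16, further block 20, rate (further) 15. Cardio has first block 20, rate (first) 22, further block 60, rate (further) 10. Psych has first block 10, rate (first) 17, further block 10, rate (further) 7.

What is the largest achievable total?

Treat each block as its own option and order by rate: Cardio/T1 22 > Psych/T1 17 > ICU/T1 16 > ICU/T2 15 > Peds/T1 13 > Cardio/T2 10 > Psych/T2 7 > Peds/T2 4.
Cardio/T1 (22): +20 ; 60 left.
Psych/T1 (17): +10 ; 50 left.
Fill ICU T1 block (30 at 16) ; 20 left.
ICU T2 at 15: fill all 20 ; 0 left.
Total = 22×20 + 17×10 + 16×30 + 15×20 = 1390.

1390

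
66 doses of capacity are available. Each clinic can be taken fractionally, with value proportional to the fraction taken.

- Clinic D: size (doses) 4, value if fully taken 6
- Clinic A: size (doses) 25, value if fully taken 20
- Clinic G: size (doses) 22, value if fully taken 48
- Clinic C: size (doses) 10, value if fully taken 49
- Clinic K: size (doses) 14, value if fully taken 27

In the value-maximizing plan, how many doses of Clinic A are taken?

16

Sort by value density: Clinic C 49/10≈4.9, Clinic G 48/22≈2.18, Clinic K 27/14≈1.93, Clinic D 6/4≈1.5, Clinic A 20/25≈0.8.
Clinic C: take in full, 10 doses for value 49 → 56 left.
Clinic G: take in full, 22 doses for value 48 → 34 left.
Take all of Clinic K (14 doses, value 27) → 20 doses left.
All 4 doses of Clinic D fit (value 6) → 16 remain.
Fill the last 16 doses with part of Clinic A: 16/25 of it earns 12.8.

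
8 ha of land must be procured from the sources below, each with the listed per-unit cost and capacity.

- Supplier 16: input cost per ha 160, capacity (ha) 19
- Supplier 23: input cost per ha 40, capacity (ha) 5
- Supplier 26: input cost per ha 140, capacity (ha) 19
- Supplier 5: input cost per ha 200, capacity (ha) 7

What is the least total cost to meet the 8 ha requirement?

620

Fill from the cheapest source first.
Supplier 23 (40): use full 5 — 3 ha to go.
Take 3 from Supplier 26 at 140 to finish.
Supplier 16, Supplier 5: unused.
Cost = 5×40 + 3×140 = 620.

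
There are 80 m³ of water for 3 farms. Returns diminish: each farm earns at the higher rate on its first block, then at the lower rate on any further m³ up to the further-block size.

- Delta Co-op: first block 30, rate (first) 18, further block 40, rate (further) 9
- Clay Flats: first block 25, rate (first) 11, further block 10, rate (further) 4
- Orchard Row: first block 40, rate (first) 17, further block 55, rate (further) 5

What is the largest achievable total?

Treat each block as its own option and order by rate: Delta Co-op/T1 18 > Orchard Row/T1 17 > Clay Flats/T1 11 > Delta Co-op/T2 9 > Orchard Row/T2 5 > Clay Flats/T2 4.
Delta Co-op T1 at 18: fill all 30 — 50 left.
Orchard Row/T1 (17): +40 — 10 left.
10 remain; put them into Clay Flats T1 at 11.
Total = 18×30 + 17×40 + 11×10 = 1330.

1330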